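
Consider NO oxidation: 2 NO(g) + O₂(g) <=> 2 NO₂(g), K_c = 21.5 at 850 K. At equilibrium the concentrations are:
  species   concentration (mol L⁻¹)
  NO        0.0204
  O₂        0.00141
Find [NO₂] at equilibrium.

At equilibrium, K_c = [NO₂]² / ([NO]²·[O₂]) = 21.5.
([NO₂])² / ((0.0204)²·(0.00141)) = 21.5
[NO₂]² = 1.26e-5 ⇒ [NO₂] = 0.00355 mol L⁻¹

[NO₂] = 0.00355 mol L⁻¹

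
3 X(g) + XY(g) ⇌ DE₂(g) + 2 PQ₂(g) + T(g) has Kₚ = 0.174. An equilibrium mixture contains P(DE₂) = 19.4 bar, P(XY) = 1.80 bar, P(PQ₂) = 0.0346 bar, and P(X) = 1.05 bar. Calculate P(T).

At equilibrium, Kₚ = P(DE₂)·P(PQ₂)²·P(T) / (P(X)³·P(XY)) = 0.174.
(19.4)·(0.0346)²·(P(T)) / ((1.05)³·(1.80)) = 0.174
P(T) = 15.6 bar

P(T) = 15.6 bar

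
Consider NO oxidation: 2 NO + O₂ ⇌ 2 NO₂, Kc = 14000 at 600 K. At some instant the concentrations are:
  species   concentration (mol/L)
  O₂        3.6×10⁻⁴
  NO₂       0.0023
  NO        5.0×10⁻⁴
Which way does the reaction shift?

Qc = [NO₂]² / ([NO]²·[O₂]) = (0.0023)² / ((5.0×10⁻⁴)²·(3.6×10⁻⁴)) = 59000
Qc = 59000 > Kc = 14000, so the reverse reaction proceeds.

in the reverse direction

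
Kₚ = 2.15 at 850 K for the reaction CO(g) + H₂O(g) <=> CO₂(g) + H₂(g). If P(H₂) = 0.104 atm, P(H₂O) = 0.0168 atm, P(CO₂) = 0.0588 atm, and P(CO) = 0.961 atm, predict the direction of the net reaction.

Qₚ = P(CO₂)·P(H₂) / (P(CO)·P(H₂O)) = (0.0588)·(0.104) / ((0.961)·(0.0168)) = 0.379
Qₚ = 0.379 < Kₚ = 2.15, so the forward reaction proceeds.

in the forward direction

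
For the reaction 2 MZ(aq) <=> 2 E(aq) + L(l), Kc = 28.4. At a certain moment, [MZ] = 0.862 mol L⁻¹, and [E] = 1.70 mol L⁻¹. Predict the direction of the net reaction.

to the right

(L is a pure liquid — omitted from Qc.)
Qc = [E]² / [MZ]² = (1.70)² / (0.862)² = 3.89
Qc = 3.89 < Kc = 28.4, so the forward reaction proceeds.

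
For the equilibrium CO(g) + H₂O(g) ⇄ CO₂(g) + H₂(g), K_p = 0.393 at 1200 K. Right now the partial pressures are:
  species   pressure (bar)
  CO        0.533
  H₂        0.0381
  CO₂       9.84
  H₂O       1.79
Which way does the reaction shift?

no net change (already at equilibrium)

Q_p = P(CO₂)·P(H₂) / (P(CO)·P(H₂O)) = (9.84)·(0.0381) / ((0.533)·(1.79)) = 0.393
Q_p = 0.393 = K_p, so the system is already at equilibrium.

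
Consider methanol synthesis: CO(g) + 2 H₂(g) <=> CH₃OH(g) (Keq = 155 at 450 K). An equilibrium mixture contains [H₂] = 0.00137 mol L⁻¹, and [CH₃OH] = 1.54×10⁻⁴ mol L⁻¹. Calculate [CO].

[CO] = 0.529 mol L⁻¹

At equilibrium, Keq = [CH₃OH] / ([CO]·[H₂]²) = 155.
(1.54×10⁻⁴) / (([CO])·(0.00137)²) = 155
[CO] = 0.529 mol L⁻¹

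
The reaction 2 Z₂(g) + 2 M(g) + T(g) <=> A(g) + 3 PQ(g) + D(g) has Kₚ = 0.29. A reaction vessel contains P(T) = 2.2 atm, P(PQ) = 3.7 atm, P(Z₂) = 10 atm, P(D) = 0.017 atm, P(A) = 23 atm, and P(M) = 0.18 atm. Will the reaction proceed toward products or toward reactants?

Qₚ = P(A)·P(PQ)³·P(D) / (P(Z₂)²·P(M)²·P(T)) = (23)·(3.7)³·(0.017) / ((10)²·(0.18)²·(2.2)) = 2.8
Qₚ = 2.8 > Kₚ = 0.29, so the reverse reaction proceeds.

to the left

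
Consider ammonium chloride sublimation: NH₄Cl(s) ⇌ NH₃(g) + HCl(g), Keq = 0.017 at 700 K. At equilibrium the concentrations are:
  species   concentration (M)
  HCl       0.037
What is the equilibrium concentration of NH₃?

[NH₃] = 0.46 M

(NH₄Cl is a pure solid — omitted from Keq.)
At equilibrium, Keq = [NH₃]·[HCl] = 0.017.
([NH₃])·(0.037) = 0.017
[NH₃] = 0.459 = 0.46 M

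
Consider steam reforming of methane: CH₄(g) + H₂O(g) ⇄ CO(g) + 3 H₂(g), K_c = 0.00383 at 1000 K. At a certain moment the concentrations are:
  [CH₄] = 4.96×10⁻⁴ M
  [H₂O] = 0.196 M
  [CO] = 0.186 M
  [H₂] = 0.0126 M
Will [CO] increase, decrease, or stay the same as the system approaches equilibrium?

stay the same

Q_c = [CO]·[H₂]³ / ([CH₄]·[H₂O]) = (0.186)·(0.0126)³ / ((4.96×10⁻⁴)·(0.196)) = 0.00383
Q_c = 0.00383 = K_c; the system is at equilibrium.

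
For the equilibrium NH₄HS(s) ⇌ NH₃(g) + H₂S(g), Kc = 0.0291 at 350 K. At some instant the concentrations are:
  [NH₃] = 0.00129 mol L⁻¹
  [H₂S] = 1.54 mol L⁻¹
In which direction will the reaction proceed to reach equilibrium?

in the forward direction

(NH₄HS is a pure solid — omitted from Qc.)
Qc = [NH₃]·[H₂S] = (0.00129)·(1.54) = 0.00199
Qc = 0.00199 < Kc = 0.0291, so the forward reaction proceeds.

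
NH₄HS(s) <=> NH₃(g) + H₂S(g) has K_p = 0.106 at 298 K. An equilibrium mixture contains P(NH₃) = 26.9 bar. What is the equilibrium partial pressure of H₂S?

P(H₂S) = 0.00394 bar

(NH₄HS is a pure solid — omitted from K_p.)
At equilibrium, K_p = P(NH₃)·P(H₂S) = 0.106.
(26.9)·(P(H₂S)) = 0.106
P(H₂S) = 0.00394 bar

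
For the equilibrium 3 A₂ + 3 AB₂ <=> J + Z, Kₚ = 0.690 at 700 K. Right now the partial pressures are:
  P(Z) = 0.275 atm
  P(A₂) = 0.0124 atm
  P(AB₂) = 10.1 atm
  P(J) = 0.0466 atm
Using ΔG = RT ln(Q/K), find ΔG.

Qₚ = P(J)·P(Z) / (P(A₂)³·P(AB₂)³) = (0.0466)·(0.275) / ((0.0124)³·(10.1)³) = 6.52
ΔG = RT ln(Qₚ/Kₚ) = (8.314 J mol⁻¹ K⁻¹)(700 K) × ln(6.52/0.690)
   = (5.820 kJ/mol)(2.246) = 13.1 kJ/mol
ΔG > 0, so the forward reaction is non-spontaneous (proceeds in reverse).

ΔG = 13.1 kJ/mol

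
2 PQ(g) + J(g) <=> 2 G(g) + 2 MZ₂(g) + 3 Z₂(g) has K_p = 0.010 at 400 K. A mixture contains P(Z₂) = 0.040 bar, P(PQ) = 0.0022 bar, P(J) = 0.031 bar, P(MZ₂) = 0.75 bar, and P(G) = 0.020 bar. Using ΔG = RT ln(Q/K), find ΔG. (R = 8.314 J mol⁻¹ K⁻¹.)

Q_p = P(G)²·P(MZ₂)²·P(Z₂)³ / (P(PQ)²·P(J)) = (0.020)²·(0.75)²·(0.040)³ / ((0.0022)²·(0.031)) = 0.0960
ΔG = RT ln(Q_p/K_p) = (8.314 J mol⁻¹ K⁻¹)(400 K) × ln(0.0960/0.010)
   = (3.326 kJ/mol)(2.262) = 7.52 kJ/mol
ΔG > 0, so the forward reaction is non-spontaneous (proceeds in reverse).

ΔG = 7.52 kJ/mol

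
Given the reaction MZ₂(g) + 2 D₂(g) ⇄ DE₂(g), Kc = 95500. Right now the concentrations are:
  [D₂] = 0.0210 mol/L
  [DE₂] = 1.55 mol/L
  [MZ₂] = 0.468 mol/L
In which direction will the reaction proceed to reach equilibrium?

forward (toward products)

Qc = [DE₂] / ([MZ₂]·[D₂]²) = (1.55) / ((0.468)·(0.0210)²) = 7510
Qc = 7510 < Kc = 95500, so the forward reaction proceeds.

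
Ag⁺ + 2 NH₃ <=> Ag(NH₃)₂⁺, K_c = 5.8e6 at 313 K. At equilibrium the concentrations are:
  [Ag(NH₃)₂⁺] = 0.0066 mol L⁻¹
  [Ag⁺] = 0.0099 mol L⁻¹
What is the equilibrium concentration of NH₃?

At equilibrium, K_c = [Ag(NH₃)₂⁺] / ([Ag⁺]·[NH₃]²) = 5.8e6.
(0.0066) / ((0.0099)·([NH₃])²) = 5.8e6
[NH₃]² = 1.15e-7 ⇒ [NH₃] = 3.4e-4 mol L⁻¹

[NH₃] = 3.4e-4 mol L⁻¹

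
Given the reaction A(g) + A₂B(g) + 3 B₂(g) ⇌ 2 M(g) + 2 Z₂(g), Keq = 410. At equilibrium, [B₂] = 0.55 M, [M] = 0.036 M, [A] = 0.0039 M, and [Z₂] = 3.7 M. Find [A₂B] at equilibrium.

[A₂B] = 0.067 M

At equilibrium, Keq = [M]²·[Z₂]² / ([A]·[A₂B]·[B₂]³) = 410.
(0.036)²·(3.7)² / ((0.0039)·([A₂B])·(0.55)³) = 410
[A₂B] = 0.0667 = 0.067 M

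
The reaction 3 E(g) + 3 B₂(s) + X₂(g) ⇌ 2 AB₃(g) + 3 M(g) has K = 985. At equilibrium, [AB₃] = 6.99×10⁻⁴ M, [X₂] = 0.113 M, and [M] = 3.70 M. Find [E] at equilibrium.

(B₂ is a pure solid — omitted from K.)
At equilibrium, K = [AB₃]²·[M]³ / ([E]³·[X₂]) = 985.
(6.99×10⁻⁴)²·(3.70)³ / (([E])³·(0.113)) = 985
[E]³ = 2.22×10⁻⁷ ⇒ [E] = 0.00606 M

[E] = 0.00606 M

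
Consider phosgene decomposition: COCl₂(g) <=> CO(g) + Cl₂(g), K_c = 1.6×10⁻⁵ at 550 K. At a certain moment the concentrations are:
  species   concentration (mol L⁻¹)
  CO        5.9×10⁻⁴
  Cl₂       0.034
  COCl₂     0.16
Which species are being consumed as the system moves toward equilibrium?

CO, Cl₂ (products)

Q_c = [CO]·[Cl₂] / [COCl₂] = (5.9×10⁻⁴)·(0.034) / (0.16) = 1.3×10⁻⁴
Q_c = 1.3×10⁻⁴ > K_c = 1.6×10⁻⁵: net reverse reaction.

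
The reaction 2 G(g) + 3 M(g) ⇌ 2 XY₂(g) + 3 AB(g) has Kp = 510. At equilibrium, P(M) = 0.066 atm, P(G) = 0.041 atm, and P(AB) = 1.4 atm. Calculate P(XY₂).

At equilibrium, Kp = P(XY₂)²·P(AB)³ / (P(G)²·P(M)³) = 510.
(P(XY₂))²·(1.4)³ / ((0.041)²·(0.066)³) = 510
P(XY₂)² = 8.98×10⁻⁵ ⇒ P(XY₂) = 0.0095 atm

P(XY₂) = 0.0095 atm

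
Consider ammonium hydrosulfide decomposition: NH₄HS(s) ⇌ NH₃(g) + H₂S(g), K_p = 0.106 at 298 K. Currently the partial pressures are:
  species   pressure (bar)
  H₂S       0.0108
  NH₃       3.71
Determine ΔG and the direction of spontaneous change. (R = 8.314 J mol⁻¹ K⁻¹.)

(NH₄HS is a pure solid — omitted from Q_p.)
Q_p = P(NH₃)·P(H₂S) = (3.71)·(0.0108) = 0.0401
ΔG = RT ln(Q_p/K_p) = (8.314 J mol⁻¹ K⁻¹)(298 K) × ln(0.0401/0.106)
   = (2.478 kJ/mol)(-0.9721) = -2.41 kJ/mol
ΔG < 0, so the forward reaction is spontaneous (proceeds forward).

ΔG = -2.41 kJ/mol; the forward reaction is spontaneous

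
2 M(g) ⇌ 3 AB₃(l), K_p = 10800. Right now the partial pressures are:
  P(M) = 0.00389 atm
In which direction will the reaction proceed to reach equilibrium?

(AB₃ is a pure liquid — omitted from Q_p.)
Q_p = 1 / P(M)² = 1 / (0.00389)² = 66100
Q_p = 66100 > K_p = 10800, so the reverse reaction proceeds.

toward reactants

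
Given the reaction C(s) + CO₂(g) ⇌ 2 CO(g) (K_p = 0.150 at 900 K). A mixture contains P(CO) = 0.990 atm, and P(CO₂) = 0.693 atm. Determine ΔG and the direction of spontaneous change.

(C is a pure solid — omitted from Q_p.)
Q_p = P(CO)² / P(CO₂) = (0.990)² / (0.693) = 1.41
ΔG = RT ln(Q_p/K_p) = (8.314 J mol⁻¹ K⁻¹)(900 K) × ln(1.41/0.150)
   = (7.483 kJ/mol)(2.241) = 16.8 kJ/mol
ΔG > 0, so the forward reaction is non-spontaneous (proceeds in reverse).

ΔG = 16.8 kJ/mol; the forward reaction is non-spontaneous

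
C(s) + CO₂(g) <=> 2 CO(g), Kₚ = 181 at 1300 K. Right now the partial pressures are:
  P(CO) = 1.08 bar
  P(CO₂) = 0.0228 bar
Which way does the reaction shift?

(C is a pure solid — omitted from Qₚ.)
Qₚ = P(CO)² / P(CO₂) = (1.08)² / (0.0228) = 51.2
Qₚ = 51.2 < Kₚ = 181, so the forward reaction proceeds.

to the right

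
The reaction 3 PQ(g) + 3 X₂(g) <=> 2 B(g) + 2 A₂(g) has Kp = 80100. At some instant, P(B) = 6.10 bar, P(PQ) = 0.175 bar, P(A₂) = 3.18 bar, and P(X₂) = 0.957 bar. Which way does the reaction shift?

at equilibrium

Qp = P(B)²·P(A₂)² / (P(PQ)³·P(X₂)³) = (6.10)²·(3.18)² / ((0.175)³·(0.957)³) = 80100
Qp = 80100 = Kp, so the system is already at equilibrium.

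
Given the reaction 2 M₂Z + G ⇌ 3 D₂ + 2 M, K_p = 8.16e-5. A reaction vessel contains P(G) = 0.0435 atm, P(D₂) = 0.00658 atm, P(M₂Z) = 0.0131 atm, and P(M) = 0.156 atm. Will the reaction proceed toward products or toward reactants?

to the left

Q_p = P(D₂)³·P(M)² / (P(M₂Z)²·P(G)) = (0.00658)³·(0.156)² / ((0.0131)²·(0.0435)) = 9.29e-4
Q_p = 9.29e-4 > K_p = 8.16e-5, so the reverse reaction proceeds.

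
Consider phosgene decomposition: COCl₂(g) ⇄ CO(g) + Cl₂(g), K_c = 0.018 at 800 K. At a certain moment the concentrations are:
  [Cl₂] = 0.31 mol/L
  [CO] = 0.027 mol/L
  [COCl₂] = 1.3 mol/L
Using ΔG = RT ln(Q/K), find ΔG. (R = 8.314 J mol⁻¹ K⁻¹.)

ΔG = -6.84 kJ/mol

Q_c = [CO]·[Cl₂] / [COCl₂] = (0.027)·(0.31) / (1.3) = 0.00644
ΔG = RT ln(Q_c/K_c) = (8.314 J mol⁻¹ K⁻¹)(800 K) × ln(0.00644/0.018)
   = (6.651 kJ/mol)(-1.028) = -6.84 kJ/mol
ΔG < 0, so the forward reaction is spontaneous (proceeds forward).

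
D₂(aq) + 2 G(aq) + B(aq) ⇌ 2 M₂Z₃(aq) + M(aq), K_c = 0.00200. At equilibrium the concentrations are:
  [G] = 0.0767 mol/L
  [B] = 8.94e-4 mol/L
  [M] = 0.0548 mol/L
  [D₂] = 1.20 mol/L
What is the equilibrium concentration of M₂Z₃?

At equilibrium, K_c = [M₂Z₃]²·[M] / ([D₂]·[G]²·[B]) = 0.00200.
([M₂Z₃])²·(0.0548) / ((1.20)·(0.0767)²·(8.94e-4)) = 0.00200
[M₂Z₃]² = 2.30e-7 ⇒ [M₂Z₃] = 4.80e-4 mol/L

[M₂Z₃] = 4.80e-4 mol/L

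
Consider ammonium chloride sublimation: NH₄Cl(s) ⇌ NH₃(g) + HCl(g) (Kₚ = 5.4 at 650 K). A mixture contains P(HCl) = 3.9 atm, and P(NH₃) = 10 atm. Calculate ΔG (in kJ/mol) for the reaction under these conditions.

(NH₄Cl is a pure solid — omitted from Qₚ.)
Qₚ = P(NH₃)·P(HCl) = (10)·(3.9) = 39.0
ΔG = RT ln(Qₚ/Kₚ) = (8.314 J mol⁻¹ K⁻¹)(650 K) × ln(39.0/5.4)
   = (5.404 kJ/mol)(1.977) = 10.7 kJ/mol
ΔG > 0, so the forward reaction is non-spontaneous (proceeds in reverse).

ΔG = 10.7 kJ/mol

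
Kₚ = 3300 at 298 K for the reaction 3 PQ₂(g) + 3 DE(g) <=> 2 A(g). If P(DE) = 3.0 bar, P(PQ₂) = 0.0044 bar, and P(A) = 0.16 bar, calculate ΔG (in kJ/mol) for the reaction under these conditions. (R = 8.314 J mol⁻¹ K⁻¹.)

ΔG = 3.01 kJ/mol

Qₚ = P(A)² / (P(PQ₂)³·P(DE)³) = (0.16)² / ((0.0044)³·(3.0)³) = 11100
ΔG = RT ln(Qₚ/Kₚ) = (8.314 J mol⁻¹ K⁻¹)(298 K) × ln(11100/3300)
   = (2.478 kJ/mol)(1.213) = 3.01 kJ/mol
ΔG > 0, so the forward reaction is non-spontaneous (proceeds in reverse).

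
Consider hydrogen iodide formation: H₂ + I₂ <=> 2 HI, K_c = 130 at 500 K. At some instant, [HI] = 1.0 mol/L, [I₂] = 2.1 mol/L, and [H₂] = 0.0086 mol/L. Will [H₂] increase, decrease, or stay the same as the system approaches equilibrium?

decrease

Q_c = [HI]² / ([H₂]·[I₂]) = (1.0)² / ((0.0086)·(2.1)) = 55
Q_c = 55 < K_c = 130: net forward reaction.
H₂ is a reactant, so it decreases.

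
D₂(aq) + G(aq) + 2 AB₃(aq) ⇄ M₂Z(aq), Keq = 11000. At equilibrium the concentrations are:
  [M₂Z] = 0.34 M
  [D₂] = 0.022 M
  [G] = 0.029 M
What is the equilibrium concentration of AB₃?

[AB₃] = 0.22 M

At equilibrium, Keq = [M₂Z] / ([D₂]·[G]·[AB₃]²) = 11000.
(0.34) / ((0.022)·(0.029)·([AB₃])²) = 11000
[AB₃]² = 0.0484 ⇒ [AB₃] = 0.22 M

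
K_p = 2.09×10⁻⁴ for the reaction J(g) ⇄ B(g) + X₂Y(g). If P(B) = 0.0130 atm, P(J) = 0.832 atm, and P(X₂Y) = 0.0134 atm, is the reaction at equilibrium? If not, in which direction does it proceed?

neither direction; the system is at equilibrium

Q_p = P(B)·P(X₂Y) / P(J) = (0.0130)·(0.0134) / (0.832) = 2.09×10⁻⁴
Q_p = 2.09×10⁻⁴ = K_p, so the system is already at equilibrium.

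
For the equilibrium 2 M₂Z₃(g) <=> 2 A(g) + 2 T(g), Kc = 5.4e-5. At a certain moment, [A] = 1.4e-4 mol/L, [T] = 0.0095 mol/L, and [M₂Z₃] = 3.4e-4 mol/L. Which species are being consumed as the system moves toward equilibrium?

Qc = [A]²·[T]² / [M₂Z₃]² = (1.4e-4)²·(0.0095)² / (3.4e-4)² = 1.5e-5
Qc = 1.5e-5 < Kc = 5.4e-5: net forward reaction.

M₂Z₃ (reactants)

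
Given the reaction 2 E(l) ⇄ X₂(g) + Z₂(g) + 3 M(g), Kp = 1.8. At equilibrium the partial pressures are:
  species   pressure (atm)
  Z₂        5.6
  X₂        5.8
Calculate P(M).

(E is a pure liquid — omitted from Kp.)
At equilibrium, Kp = P(X₂)·P(Z₂)·P(M)³ = 1.8.
(5.8)·(5.6)·(P(M))³ = 1.8
P(M)³ = 0.0554 ⇒ P(M) = 0.38 atm

P(M) = 0.38 atm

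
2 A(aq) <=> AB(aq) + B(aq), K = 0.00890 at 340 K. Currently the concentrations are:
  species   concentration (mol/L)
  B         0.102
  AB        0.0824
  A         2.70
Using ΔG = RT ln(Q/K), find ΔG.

ΔG = -5.78 kJ/mol

Q = [AB]·[B] / [A]² = (0.0824)·(0.102) / (2.70)² = 0.00115
ΔG = RT ln(Q/K) = (8.314 J mol⁻¹ K⁻¹)(340 K) × ln(0.00115/0.00890)
   = (2.827 kJ/mol)(-2.046) = -5.78 kJ/mol
ΔG < 0, so the forward reaction is spontaneous (proceeds forward).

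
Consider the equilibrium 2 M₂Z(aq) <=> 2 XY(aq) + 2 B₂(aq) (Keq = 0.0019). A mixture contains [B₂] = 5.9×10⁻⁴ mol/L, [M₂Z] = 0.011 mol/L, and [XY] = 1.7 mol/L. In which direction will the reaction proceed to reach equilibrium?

reverse (toward reactants)

Q = [XY]²·[B₂]² / [M₂Z]² = (1.7)²·(5.9×10⁻⁴)² / (0.011)² = 0.0083
Q = 0.0083 > Keq = 0.0019, so the reverse reaction proceeds.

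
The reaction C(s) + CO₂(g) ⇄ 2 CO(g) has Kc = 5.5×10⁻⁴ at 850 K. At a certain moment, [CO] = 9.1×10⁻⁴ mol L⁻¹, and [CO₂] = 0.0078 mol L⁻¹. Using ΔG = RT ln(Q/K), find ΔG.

(C is a pure solid — omitted from Qc.)
Qc = [CO]² / [CO₂] = (9.1×10⁻⁴)² / (0.0078) = 1.06×10⁻⁴
ΔG = RT ln(Qc/Kc) = (8.314 J mol⁻¹ K⁻¹)(850 K) × ln(1.06×10⁻⁴/5.5×10⁻⁴)
   = (7.067 kJ/mol)(-1.646) = -11.6 kJ/mol
ΔG < 0, so the forward reaction is spontaneous (proceeds forward).

ΔG = -11.6 kJ/mol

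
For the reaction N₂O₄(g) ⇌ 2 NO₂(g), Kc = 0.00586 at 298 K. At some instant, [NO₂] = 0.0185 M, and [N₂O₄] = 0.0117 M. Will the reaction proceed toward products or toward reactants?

Qc = [NO₂]² / [N₂O₄] = (0.0185)² / (0.0117) = 0.0293
Qc = 0.0293 > Kc = 0.00586, so the reverse reaction proceeds.

toward reactants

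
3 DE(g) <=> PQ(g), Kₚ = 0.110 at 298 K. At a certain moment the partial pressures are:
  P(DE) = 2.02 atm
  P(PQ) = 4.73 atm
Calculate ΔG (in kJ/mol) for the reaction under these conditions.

ΔG = 4.09 kJ/mol

Qₚ = P(PQ) / P(DE)³ = (4.73) / (2.02)³ = 0.574
ΔG = RT ln(Qₚ/Kₚ) = (8.314 J mol⁻¹ K⁻¹)(298 K) × ln(0.574/0.110)
   = (2.478 kJ/mol)(1.652) = 4.09 kJ/mol
ΔG > 0, so the forward reaction is non-spontaneous (proceeds in reverse).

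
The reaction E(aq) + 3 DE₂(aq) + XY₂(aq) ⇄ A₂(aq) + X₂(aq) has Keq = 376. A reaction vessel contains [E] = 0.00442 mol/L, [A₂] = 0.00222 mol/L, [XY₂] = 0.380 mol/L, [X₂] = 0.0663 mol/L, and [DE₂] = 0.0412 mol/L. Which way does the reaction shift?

to the left

Q = [A₂]·[X₂] / ([E]·[DE₂]³·[XY₂]) = (0.00222)·(0.0663) / ((0.00442)·(0.0412)³·(0.380)) = 1250
Q = 1250 > Keq = 376, so the reverse reaction proceeds.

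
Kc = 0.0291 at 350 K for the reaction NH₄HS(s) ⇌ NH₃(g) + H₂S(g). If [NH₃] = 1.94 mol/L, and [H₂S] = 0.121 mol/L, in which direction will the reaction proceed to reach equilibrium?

(NH₄HS is a pure solid — omitted from Qc.)
Qc = [NH₃]·[H₂S] = (1.94)·(0.121) = 0.235
Qc = 0.235 > Kc = 0.0291, so the reverse reaction proceeds.

in the reverse direction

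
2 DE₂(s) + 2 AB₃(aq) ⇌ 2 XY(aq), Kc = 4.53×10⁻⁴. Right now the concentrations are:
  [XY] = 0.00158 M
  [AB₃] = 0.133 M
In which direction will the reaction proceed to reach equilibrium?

in the forward direction

(DE₂ is a pure solid — omitted from Qc.)
Qc = [XY]² / [AB₃]² = (0.00158)² / (0.133)² = 1.41×10⁻⁴
Qc = 1.41×10⁻⁴ < Kc = 4.53×10⁻⁴, so the forward reaction proceeds.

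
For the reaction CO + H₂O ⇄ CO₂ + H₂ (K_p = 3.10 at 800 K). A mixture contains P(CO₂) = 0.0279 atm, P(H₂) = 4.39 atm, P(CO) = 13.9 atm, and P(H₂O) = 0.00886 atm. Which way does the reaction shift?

Q_p = P(CO₂)·P(H₂) / (P(CO)·P(H₂O)) = (0.0279)·(4.39) / ((13.9)·(0.00886)) = 0.995
Q_p = 0.995 < K_p = 3.10, so the forward reaction proceeds.

toward products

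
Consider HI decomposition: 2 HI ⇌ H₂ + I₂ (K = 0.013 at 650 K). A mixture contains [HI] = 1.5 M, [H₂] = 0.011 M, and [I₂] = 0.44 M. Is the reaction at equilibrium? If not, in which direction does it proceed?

in the forward direction

Q = [H₂]·[I₂] / [HI]² = (0.011)·(0.44) / (1.5)² = 0.0022
Q = 0.0022 < K = 0.013, so the forward reaction proceeds.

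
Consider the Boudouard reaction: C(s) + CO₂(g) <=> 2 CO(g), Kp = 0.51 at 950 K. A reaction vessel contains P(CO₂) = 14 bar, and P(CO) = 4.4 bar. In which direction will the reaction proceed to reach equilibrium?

(C is a pure solid — omitted from Qp.)
Qp = P(CO)² / P(CO₂) = (4.4)² / (14) = 1.4
Qp = 1.4 > Kp = 0.51, so the reverse reaction proceeds.

reverse (toward reactants)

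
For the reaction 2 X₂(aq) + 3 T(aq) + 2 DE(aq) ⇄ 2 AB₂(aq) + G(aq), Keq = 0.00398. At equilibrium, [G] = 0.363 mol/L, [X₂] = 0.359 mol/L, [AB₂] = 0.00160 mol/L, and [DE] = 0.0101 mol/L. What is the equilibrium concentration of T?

At equilibrium, Keq = [AB₂]²·[G] / ([X₂]²·[T]³·[DE]²) = 0.00398.
(0.00160)²·(0.363) / ((0.359)²·([T])³·(0.0101)²) = 0.00398
[T]³ = 17.8 ⇒ [T] = 2.61 mol/L

[T] = 2.61 mol/L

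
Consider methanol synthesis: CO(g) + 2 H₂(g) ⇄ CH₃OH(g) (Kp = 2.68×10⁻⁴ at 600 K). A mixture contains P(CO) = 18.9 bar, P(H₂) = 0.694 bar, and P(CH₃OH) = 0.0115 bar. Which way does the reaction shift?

in the reverse direction

Qp = P(CH₃OH) / (P(CO)·P(H₂)²) = (0.0115) / ((18.9)·(0.694)²) = 0.00126
Qp = 0.00126 > Kp = 2.68×10⁻⁴, so the reverse reaction proceeds.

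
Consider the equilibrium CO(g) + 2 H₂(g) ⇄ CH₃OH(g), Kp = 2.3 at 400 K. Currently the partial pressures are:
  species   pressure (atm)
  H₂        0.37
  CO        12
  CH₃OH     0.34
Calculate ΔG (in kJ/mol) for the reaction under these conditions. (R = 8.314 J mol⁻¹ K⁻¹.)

Qp = P(CH₃OH) / (P(CO)·P(H₂)²) = (0.34) / ((12)·(0.37)²) = 0.207
ΔG = RT ln(Qp/Kp) = (8.314 J mol⁻¹ K⁻¹)(400 K) × ln(0.207/2.3)
   = (3.326 kJ/mol)(-2.408) = -8.01 kJ/mol
ΔG < 0, so the forward reaction is spontaneous (proceeds forward).

ΔG = -8.01 kJ/mol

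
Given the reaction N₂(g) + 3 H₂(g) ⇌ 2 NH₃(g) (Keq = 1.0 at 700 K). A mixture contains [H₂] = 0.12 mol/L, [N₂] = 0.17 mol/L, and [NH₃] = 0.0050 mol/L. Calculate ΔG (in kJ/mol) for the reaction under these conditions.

ΔG = -14.3 kJ/mol

Q = [NH₃]² / ([N₂]·[H₂]³) = (0.0050)² / ((0.17)·(0.12)³) = 0.0851
ΔG = RT ln(Q/Keq) = (8.314 J mol⁻¹ K⁻¹)(700 K) × ln(0.0851/1.0)
   = (5.820 kJ/mol)(-2.464) = -14.3 kJ/mol
ΔG < 0, so the forward reaction is spontaneous (proceeds forward).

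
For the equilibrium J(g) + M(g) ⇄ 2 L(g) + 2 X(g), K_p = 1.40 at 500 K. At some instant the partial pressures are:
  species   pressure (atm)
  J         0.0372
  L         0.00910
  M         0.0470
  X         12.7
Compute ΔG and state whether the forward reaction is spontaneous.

Q_p = P(L)²·P(X)² / (P(J)·P(M)) = (0.00910)²·(12.7)² / ((0.0372)·(0.0470)) = 7.64
ΔG = RT ln(Q_p/K_p) = (8.314 J mol⁻¹ K⁻¹)(500 K) × ln(7.64/1.40)
   = (4.157 kJ/mol)(1.697) = 7.05 kJ/mol
ΔG > 0, so the forward reaction is non-spontaneous (proceeds in reverse).

ΔG = 7.05 kJ/mol; the forward reaction is non-spontaneous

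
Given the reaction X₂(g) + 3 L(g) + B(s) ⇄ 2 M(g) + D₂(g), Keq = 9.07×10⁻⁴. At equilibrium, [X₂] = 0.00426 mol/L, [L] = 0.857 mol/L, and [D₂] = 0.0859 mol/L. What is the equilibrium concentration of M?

(B is a pure solid — omitted from Keq.)
At equilibrium, Keq = [M]²·[D₂] / ([X₂]·[L]³) = 9.07×10⁻⁴.
([M])²·(0.0859) / ((0.00426)·(0.857)³) = 9.07×10⁻⁴
[M]² = 2.83×10⁻⁵ ⇒ [M] = 0.00532 mol/L

[M] = 0.00532 mol/L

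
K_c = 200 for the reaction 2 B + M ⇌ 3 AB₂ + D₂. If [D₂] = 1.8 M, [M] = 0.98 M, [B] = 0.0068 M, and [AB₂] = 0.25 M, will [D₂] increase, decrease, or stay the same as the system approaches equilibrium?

Q_c = [AB₂]³·[D₂] / ([B]²·[M]) = (0.25)³·(1.8) / ((0.0068)²·(0.98)) = 620
Q_c = 620 > K_c = 200: net reverse reaction.
D₂ is a product, so it decreases.

decrease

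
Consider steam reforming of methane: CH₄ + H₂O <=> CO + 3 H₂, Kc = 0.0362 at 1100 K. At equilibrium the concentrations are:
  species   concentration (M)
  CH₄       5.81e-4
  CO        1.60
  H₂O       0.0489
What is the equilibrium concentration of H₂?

At equilibrium, Kc = [CO]·[H₂]³ / ([CH₄]·[H₂O]) = 0.0362.
(1.60)·([H₂])³ / ((5.81e-4)·(0.0489)) = 0.0362
[H₂]³ = 6.43e-7 ⇒ [H₂] = 0.00863 M

[H₂] = 0.00863 M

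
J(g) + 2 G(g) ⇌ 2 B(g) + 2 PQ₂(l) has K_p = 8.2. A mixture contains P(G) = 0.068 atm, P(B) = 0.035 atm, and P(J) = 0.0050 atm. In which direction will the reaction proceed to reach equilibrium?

(PQ₂ is a pure liquid — omitted from Q_p.)
Q_p = P(B)² / (P(J)·P(G)²) = (0.035)² / ((0.0050)·(0.068)²) = 53
Q_p = 53 > K_p = 8.2, so the reverse reaction proceeds.

to the left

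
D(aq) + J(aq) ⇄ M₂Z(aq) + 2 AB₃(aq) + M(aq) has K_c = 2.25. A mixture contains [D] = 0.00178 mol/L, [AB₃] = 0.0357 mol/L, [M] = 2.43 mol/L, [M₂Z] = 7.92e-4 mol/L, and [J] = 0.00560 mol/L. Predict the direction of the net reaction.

in the forward direction

Q_c = [M₂Z]·[AB₃]²·[M] / ([D]·[J]) = (7.92e-4)·(0.0357)²·(2.43) / ((0.00178)·(0.00560)) = 0.246
Q_c = 0.246 < K_c = 2.25, so the forward reaction proceeds.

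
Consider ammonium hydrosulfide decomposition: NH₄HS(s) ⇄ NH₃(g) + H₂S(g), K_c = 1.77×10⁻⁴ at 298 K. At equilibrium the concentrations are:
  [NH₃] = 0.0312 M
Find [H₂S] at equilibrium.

(NH₄HS is a pure solid — omitted from K_c.)
At equilibrium, K_c = [NH₃]·[H₂S] = 1.77×10⁻⁴.
(0.0312)·([H₂S]) = 1.77×10⁻⁴
[H₂S] = 0.00567 M

[H₂S] = 0.00567 M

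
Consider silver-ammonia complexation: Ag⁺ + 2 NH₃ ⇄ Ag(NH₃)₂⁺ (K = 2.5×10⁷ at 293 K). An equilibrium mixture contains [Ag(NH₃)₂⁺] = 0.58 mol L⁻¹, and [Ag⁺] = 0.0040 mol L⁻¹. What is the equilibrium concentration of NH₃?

At equilibrium, K = [Ag(NH₃)₂⁺] / ([Ag⁺]·[NH₃]²) = 2.5×10⁷.
(0.58) / ((0.0040)·([NH₃])²) = 2.5×10⁷
[NH₃]² = 5.80×10⁻⁶ ⇒ [NH₃] = 0.0024 mol L⁻¹

[NH₃] = 0.0024 mol L⁻¹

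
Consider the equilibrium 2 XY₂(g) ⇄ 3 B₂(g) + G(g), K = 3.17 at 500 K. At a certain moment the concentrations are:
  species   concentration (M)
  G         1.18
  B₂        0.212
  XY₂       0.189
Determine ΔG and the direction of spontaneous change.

ΔG = -9.60 kJ/mol; the forward reaction is spontaneous

Q = [B₂]³·[G] / [XY₂]² = (0.212)³·(1.18) / (0.189)² = 0.315
ΔG = RT ln(Q/K) = (8.314 J mol⁻¹ K⁻¹)(500 K) × ln(0.315/3.17)
   = (4.157 kJ/mol)(-2.309) = -9.60 kJ/mol
ΔG < 0, so the forward reaction is spontaneous (proceeds forward).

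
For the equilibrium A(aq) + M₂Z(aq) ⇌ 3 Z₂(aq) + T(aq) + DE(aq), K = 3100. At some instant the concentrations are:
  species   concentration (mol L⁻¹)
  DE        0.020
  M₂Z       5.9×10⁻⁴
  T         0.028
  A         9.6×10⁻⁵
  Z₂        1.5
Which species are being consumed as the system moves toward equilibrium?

Z₂, T, DE (products)

Q = [Z₂]³·[T]·[DE] / ([A]·[M₂Z]) = (1.5)³·(0.028)·(0.020) / ((9.6×10⁻⁵)·(5.9×10⁻⁴)) = 33000
Q = 33000 > K = 3100: net reverse reaction.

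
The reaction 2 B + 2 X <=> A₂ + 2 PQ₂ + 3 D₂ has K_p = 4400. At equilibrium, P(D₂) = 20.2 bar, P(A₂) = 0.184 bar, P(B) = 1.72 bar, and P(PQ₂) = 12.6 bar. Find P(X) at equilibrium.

P(X) = 4.30 bar

At equilibrium, K_p = P(A₂)·P(PQ₂)²·P(D₂)³ / (P(B)²·P(X)²) = 4400.
(0.184)·(12.6)²·(20.2)³ / ((1.72)²·(P(X))²) = 4400
P(X)² = 18.5 ⇒ P(X) = 4.30 bar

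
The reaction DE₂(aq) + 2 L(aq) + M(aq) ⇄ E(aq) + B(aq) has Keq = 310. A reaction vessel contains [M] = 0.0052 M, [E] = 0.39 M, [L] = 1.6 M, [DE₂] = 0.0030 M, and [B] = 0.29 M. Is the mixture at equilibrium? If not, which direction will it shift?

Q = [E]·[B] / ([DE₂]·[L]²·[M]) = (0.39)·(0.29) / ((0.0030)·(1.6)²·(0.0052)) = 2800
Q = 2800 > Keq = 310: net reverse reaction.

no; Q > K, reaction proceeds in reverse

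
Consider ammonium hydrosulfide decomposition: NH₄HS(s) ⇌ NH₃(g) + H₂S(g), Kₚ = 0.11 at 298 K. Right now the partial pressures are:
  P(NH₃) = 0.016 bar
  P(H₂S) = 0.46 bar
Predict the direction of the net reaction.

(NH₄HS is a pure solid — omitted from Qₚ.)
Qₚ = P(NH₃)·P(H₂S) = (0.016)·(0.46) = 0.0074
Qₚ = 0.0074 < Kₚ = 0.11, so the forward reaction proceeds.

toward products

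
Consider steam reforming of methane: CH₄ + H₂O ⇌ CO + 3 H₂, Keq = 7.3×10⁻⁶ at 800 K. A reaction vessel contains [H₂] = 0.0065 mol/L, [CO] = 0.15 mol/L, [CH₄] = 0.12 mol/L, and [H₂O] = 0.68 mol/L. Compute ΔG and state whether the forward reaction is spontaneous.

Q = [CO]·[H₂]³ / ([CH₄]·[H₂O]) = (0.15)·(0.0065)³ / ((0.12)·(0.68)) = 5.05×10⁻⁷
ΔG = RT ln(Q/Keq) = (8.314 J mol⁻¹ K⁻¹)(800 K) × ln(5.05×10⁻⁷/7.3×10⁻⁶)
   = (6.651 kJ/mol)(-2.671) = -17.8 kJ/mol
ΔG < 0, so the forward reaction is spontaneous (proceeds forward).

ΔG = -17.8 kJ/mol; the forward reaction is spontaneous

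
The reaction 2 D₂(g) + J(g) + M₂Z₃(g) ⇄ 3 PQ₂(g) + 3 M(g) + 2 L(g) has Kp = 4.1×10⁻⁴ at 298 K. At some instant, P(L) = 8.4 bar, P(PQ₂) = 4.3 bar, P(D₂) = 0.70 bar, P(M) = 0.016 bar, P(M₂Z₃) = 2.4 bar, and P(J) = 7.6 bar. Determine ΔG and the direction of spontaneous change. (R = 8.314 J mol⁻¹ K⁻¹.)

Qp = P(PQ₂)³·P(M)³·P(L)² / (P(D₂)²·P(J)·P(M₂Z₃)) = (4.3)³·(0.016)³·(8.4)² / ((0.70)²·(7.6)·(2.4)) = 0.00257
ΔG = RT ln(Qp/Kp) = (8.314 J mol⁻¹ K⁻¹)(298 K) × ln(0.00257/4.1×10⁻⁴)
   = (2.478 kJ/mol)(1.836) = 4.55 kJ/mol
ΔG > 0, so the forward reaction is non-spontaneous (proceeds in reverse).

ΔG = 4.55 kJ/mol; the forward reaction is non-spontaneous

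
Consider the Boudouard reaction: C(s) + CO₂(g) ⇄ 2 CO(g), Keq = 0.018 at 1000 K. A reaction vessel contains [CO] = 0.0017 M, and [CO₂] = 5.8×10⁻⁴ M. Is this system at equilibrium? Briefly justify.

(C is a pure solid — omitted from Q.)
Q = [CO]² / [CO₂] = (0.0017)² / (5.8×10⁻⁴) = 0.0050
Q = 0.0050 < Keq = 0.018: net forward reaction.

no; Q < K, reaction proceeds forward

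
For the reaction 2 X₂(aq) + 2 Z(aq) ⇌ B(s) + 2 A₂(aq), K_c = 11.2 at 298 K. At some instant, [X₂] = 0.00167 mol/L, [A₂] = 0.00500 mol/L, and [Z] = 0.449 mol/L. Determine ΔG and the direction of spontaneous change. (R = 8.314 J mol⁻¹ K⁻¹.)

ΔG = 3.42 kJ/mol; the forward reaction is non-spontaneous

(B is a pure solid — omitted from Q_c.)
Q_c = [A₂]² / ([X₂]²·[Z]²) = (0.00500)² / ((0.00167)²·(0.449)²) = 44.5
ΔG = RT ln(Q_c/K_c) = (8.314 J mol⁻¹ K⁻¹)(298 K) × ln(44.5/11.2)
   = (2.478 kJ/mol)(1.380) = 3.42 kJ/mol
ΔG > 0, so the forward reaction is non-spontaneous (proceeds in reverse).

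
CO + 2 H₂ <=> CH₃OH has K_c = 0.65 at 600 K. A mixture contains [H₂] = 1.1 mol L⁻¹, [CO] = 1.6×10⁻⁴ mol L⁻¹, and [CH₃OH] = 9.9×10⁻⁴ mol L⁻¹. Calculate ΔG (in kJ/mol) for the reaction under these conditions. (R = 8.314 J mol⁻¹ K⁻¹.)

Q_c = [CH₃OH] / ([CO]·[H₂]²) = (9.9×10⁻⁴) / ((1.6×10⁻⁴)·(1.1)²) = 5.11
ΔG = RT ln(Q_c/K_c) = (8.314 J mol⁻¹ K⁻¹)(600 K) × ln(5.11/0.65)
   = (4.988 kJ/mol)(2.062) = 10.3 kJ/mol
ΔG > 0, so the forward reaction is non-spontaneous (proceeds in reverse).

ΔG = 10.3 kJ/mol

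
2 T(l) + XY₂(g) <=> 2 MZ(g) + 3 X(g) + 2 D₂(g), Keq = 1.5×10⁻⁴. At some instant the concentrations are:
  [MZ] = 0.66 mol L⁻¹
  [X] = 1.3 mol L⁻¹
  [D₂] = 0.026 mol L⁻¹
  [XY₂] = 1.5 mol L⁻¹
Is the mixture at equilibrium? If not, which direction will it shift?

no; Q > K, reaction proceeds in reverse

(T is a pure liquid — omitted from Q.)
Q = [MZ]²·[X]³·[D₂]² / [XY₂] = (0.66)²·(1.3)³·(0.026)² / (1.5) = 4.3×10⁻⁴
Q = 4.3×10⁻⁴ > Keq = 1.5×10⁻⁴: net reverse reaction.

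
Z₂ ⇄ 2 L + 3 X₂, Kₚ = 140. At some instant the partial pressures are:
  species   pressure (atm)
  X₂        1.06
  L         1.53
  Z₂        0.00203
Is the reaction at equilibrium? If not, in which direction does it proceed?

toward reactants

Qₚ = P(L)²·P(X₂)³ / P(Z₂) = (1.53)²·(1.06)³ / (0.00203) = 1370
Qₚ = 1370 > Kₚ = 140, so the reverse reaction proceeds.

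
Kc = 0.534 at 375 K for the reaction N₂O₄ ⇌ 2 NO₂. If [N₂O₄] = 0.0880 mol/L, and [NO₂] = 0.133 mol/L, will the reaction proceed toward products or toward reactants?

in the forward direction

Qc = [NO₂]² / [N₂O₄] = (0.133)² / (0.0880) = 0.201
Qc = 0.201 < Kc = 0.534, so the forward reaction proceeds.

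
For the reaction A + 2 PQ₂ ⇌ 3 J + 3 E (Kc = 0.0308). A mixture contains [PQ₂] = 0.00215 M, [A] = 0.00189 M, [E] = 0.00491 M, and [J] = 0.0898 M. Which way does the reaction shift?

in the forward direction

Qc = [J]³·[E]³ / ([A]·[PQ₂]²) = (0.0898)³·(0.00491)³ / ((0.00189)·(0.00215)²) = 0.00981
Qc = 0.00981 < Kc = 0.0308, so the forward reaction proceeds.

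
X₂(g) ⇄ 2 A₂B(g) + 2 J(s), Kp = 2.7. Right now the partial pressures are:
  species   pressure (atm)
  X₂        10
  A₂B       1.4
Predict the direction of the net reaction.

(J is a pure solid — omitted from Qp.)
Qp = P(A₂B)² / P(X₂) = (1.4)² / (10) = 0.20
Qp = 0.20 < Kp = 2.7, so the forward reaction proceeds.

in the forward direction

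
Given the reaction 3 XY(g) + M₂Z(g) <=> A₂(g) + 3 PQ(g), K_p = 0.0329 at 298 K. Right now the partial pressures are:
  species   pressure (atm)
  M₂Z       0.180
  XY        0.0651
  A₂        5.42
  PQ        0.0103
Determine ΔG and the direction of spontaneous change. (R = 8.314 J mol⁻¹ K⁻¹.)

Q_p = P(A₂)·P(PQ)³ / (P(XY)³·P(M₂Z)) = (5.42)·(0.0103)³ / ((0.0651)³·(0.180)) = 0.119
ΔG = RT ln(Q_p/K_p) = (8.314 J mol⁻¹ K⁻¹)(298 K) × ln(0.119/0.0329)
   = (2.478 kJ/mol)(1.286) = 3.19 kJ/mol
ΔG > 0, so the forward reaction is non-spontaneous (proceeds in reverse).

ΔG = 3.19 kJ/mol; the forward reaction is non-spontaneous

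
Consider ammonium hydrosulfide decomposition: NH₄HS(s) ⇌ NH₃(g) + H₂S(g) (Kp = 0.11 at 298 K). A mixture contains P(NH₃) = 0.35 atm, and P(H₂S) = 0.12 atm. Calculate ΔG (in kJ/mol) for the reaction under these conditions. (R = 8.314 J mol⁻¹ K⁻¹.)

ΔG = -2.39 kJ/mol

(NH₄HS is a pure solid — omitted from Qp.)
Qp = P(NH₃)·P(H₂S) = (0.35)·(0.12) = 0.0420
ΔG = RT ln(Qp/Kp) = (8.314 J mol⁻¹ K⁻¹)(298 K) × ln(0.0420/0.11)
   = (2.478 kJ/mol)(-0.9628) = -2.39 kJ/mol
ΔG < 0, so the forward reaction is spontaneous (proceeds forward).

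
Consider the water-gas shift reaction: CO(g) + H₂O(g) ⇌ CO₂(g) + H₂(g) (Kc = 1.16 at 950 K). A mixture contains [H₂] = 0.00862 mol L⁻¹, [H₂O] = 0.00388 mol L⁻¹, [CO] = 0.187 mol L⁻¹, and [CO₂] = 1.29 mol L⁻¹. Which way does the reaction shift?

Qc = [CO₂]·[H₂] / ([CO]·[H₂O]) = (1.29)·(0.00862) / ((0.187)·(0.00388)) = 15.3
Qc = 15.3 > Kc = 1.16, so the reverse reaction proceeds.

reverse (toward reactants)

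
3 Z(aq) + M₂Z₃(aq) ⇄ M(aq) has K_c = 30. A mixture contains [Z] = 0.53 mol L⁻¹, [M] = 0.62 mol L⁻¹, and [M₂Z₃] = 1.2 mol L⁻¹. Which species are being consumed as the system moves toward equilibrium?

Q_c = [M] / ([Z]³·[M₂Z₃]) = (0.62) / ((0.53)³·(1.2)) = 3.5
Q_c = 3.5 < K_c = 30: net forward reaction.

Z, M₂Z₃ (reactants)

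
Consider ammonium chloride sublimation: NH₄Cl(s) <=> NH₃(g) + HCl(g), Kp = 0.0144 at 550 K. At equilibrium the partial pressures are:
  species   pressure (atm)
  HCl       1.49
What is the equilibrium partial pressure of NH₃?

(NH₄Cl is a pure solid — omitted from Kp.)
At equilibrium, Kp = P(NH₃)·P(HCl) = 0.0144.
(P(NH₃))·(1.49) = 0.0144
P(NH₃) = 0.00966 atm

P(NH₃) = 0.00966 atm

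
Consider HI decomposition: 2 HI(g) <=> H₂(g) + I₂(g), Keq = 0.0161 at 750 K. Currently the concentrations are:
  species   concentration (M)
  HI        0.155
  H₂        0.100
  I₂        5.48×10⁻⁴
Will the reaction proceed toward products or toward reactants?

toward products

Q = [H₂]·[I₂] / [HI]² = (0.100)·(5.48×10⁻⁴) / (0.155)² = 0.00228
Q = 0.00228 < Keq = 0.0161, so the forward reaction proceeds.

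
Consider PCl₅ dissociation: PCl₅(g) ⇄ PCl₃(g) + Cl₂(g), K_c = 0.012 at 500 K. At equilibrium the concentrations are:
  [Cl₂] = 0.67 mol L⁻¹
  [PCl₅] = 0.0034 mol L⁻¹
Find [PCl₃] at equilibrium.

[PCl₃] = 6.1×10⁻⁵ mol L⁻¹

At equilibrium, K_c = [PCl₃]·[Cl₂] / [PCl₅] = 0.012.
([PCl₃])·(0.67) / (0.0034) = 0.012
[PCl₃] = 6.09×10⁻⁵ = 6.1×10⁻⁵ mol L⁻¹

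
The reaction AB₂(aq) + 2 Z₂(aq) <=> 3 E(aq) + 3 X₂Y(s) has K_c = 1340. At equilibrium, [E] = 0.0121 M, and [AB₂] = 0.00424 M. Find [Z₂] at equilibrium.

(X₂Y is a pure solid — omitted from K_c.)
At equilibrium, K_c = [E]³ / ([AB₂]·[Z₂]²) = 1340.
(0.0121)³ / ((0.00424)·([Z₂])²) = 1340
[Z₂]² = 3.12×10⁻⁷ ⇒ [Z₂] = 5.58×10⁻⁴ M

[Z₂] = 5.58×10⁻⁴ M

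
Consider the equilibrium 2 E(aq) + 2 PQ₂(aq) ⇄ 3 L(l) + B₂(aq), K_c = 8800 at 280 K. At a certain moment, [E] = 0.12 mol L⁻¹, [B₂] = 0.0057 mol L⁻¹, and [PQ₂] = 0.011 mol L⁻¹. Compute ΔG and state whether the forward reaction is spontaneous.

(L is a pure liquid — omitted from Q_c.)
Q_c = [B₂] / ([E]²·[PQ₂]²) = (0.0057) / ((0.12)²·(0.011)²) = 3270
ΔG = RT ln(Q_c/K_c) = (8.314 J mol⁻¹ K⁻¹)(280 K) × ln(3270/8800)
   = (2.328 kJ/mol)(-0.9900) = -2.30 kJ/mol
ΔG < 0, so the forward reaction is spontaneous (proceeds forward).

ΔG = -2.30 kJ/mol; the forward reaction is spontaneous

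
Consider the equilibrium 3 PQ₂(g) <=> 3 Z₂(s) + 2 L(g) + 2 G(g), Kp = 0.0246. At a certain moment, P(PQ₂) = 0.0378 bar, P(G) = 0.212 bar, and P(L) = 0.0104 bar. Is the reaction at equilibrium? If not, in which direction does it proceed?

to the left

(Z₂ is a pure solid — omitted from Qp.)
Qp = P(L)²·P(G)² / P(PQ₂)³ = (0.0104)²·(0.212)² / (0.0378)³ = 0.0900
Qp = 0.0900 > Kp = 0.0246, so the reverse reaction proceeds.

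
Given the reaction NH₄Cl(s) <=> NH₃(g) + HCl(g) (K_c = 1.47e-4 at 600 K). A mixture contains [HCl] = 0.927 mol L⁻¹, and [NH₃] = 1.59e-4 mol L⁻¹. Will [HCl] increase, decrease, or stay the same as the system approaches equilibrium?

stay the same

(NH₄Cl is a pure solid — omitted from Q_c.)
Q_c = [NH₃]·[HCl] = (1.59e-4)·(0.927) = 1.47e-4
Q_c = 1.47e-4 = K_c; the system is at equilibrium.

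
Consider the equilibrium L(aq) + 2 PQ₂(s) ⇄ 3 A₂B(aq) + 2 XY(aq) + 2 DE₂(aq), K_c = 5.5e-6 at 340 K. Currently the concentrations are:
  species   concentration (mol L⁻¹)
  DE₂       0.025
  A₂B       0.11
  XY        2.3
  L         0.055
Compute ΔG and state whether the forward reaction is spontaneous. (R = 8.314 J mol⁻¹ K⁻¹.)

(PQ₂ is a pure solid — omitted from Q_c.)
Q_c = [A₂B]³·[XY]²·[DE₂]² / [L] = (0.11)³·(2.3)²·(0.025)² / (0.055) = 8.00e-5
ΔG = RT ln(Q_c/K_c) = (8.314 J mol⁻¹ K⁻¹)(340 K) × ln(8.00e-5/5.5e-6)
   = (2.827 kJ/mol)(2.677) = 7.57 kJ/mol
ΔG > 0, so the forward reaction is non-spontaneous (proceeds in reverse).

ΔG = 7.57 kJ/mol; the forward reaction is non-spontaneous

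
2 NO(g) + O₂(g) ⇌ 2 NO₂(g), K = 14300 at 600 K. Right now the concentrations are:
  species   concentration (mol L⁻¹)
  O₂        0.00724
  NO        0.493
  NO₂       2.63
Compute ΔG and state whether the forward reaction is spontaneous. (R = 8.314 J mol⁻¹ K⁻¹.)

ΔG = -6.44 kJ/mol; the forward reaction is spontaneous

Q = [NO₂]² / ([NO]²·[O₂]) = (2.63)² / ((0.493)²·(0.00724)) = 3930
ΔG = RT ln(Q/K) = (8.314 J mol⁻¹ K⁻¹)(600 K) × ln(3930/14300)
   = (4.988 kJ/mol)(-1.292) = -6.44 kJ/mol
ΔG < 0, so the forward reaction is spontaneous (proceeds forward).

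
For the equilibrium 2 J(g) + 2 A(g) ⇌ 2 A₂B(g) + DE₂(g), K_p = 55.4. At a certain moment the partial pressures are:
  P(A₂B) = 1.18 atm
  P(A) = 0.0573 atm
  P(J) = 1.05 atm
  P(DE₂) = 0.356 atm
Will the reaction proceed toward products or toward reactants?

Q_p = P(A₂B)²·P(DE₂) / (P(J)²·P(A)²) = (1.18)²·(0.356) / ((1.05)²·(0.0573)²) = 137
Q_p = 137 > K_p = 55.4, so the reverse reaction proceeds.

toward reactants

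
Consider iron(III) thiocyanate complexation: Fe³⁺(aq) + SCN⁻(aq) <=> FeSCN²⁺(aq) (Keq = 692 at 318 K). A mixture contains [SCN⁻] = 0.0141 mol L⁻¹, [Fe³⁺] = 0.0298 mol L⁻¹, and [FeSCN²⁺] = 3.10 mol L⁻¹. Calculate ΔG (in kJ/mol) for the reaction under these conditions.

Q = [FeSCN²⁺] / ([Fe³⁺]·[SCN⁻]) = (3.10) / ((0.0298)·(0.0141)) = 7380
ΔG = RT ln(Q/Keq) = (8.314 J mol⁻¹ K⁻¹)(318 K) × ln(7380/692)
   = (2.644 kJ/mol)(2.367) = 6.26 kJ/mol
ΔG > 0, so the forward reaction is non-spontaneous (proceeds in reverse).

ΔG = 6.26 kJ/mol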